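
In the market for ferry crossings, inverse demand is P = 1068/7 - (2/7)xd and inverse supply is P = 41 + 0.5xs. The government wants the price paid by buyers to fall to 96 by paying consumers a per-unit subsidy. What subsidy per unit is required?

At a buyer price of 96, quantity demanded is 534 − 3.5·96 = 198.
Sellers supply 198 only when they receive Ps = 41 + 0.5·198 = 140.
s = Ps − Pb = 140 − 96 = 44.

Required subsidy s = 44 per unit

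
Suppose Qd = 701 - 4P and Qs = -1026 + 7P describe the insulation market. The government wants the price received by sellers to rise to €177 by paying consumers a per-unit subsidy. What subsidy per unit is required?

Required subsidy s = €55 per unit

At a seller price of 177, quantity supplied is -1026 + 7·177 = 213.
Buyers absorb 213 only when they pay Pb with 701 − 4·Pb = 213, i.e. Pb = 122.
s = Ps − Pb = 177 − 122 = 55.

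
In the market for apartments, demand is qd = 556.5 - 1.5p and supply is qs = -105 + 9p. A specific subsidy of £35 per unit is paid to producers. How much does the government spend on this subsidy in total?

Government cost = £17745

Pre-subsidy: 556.5 - 1.5p = -105 + 9p gives p* = 63, q* = 462.
With the subsidy, sellers receive ps = pb + 35 for each unit, where pb is the price buyers pay.
Supply in terms of pb becomes qs = -105 + 9(pb + 35) = 210 + 9pb. Setting this equal to demand: 556.5 - 1.5pb = 210 + 9pb, so pb = 33.
Sellers receive ps = 33 + 35 = 68; q' = 556.5 − 1.5·33 = 507.
Government outlay = subsidy × quantity = 35 × 507 = 17745.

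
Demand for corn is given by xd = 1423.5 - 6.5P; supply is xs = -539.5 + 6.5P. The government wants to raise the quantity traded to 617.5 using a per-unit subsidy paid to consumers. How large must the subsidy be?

Required subsidy s = 54 per unit

At x = 617.5, invert demand for the buyer price: Pb = (1423.5 − 617.5)/6.5 = 124; invert supply for the seller price: Ps = (617.5 − (-539.5))/6.5 = 178.
The subsidy must fill the gap: s = Ps − Pb = 178 − 124 = 54.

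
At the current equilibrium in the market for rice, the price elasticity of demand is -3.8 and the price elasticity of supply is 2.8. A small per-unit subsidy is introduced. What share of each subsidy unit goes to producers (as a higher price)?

Producer share = 19/33

For a small subsidy around the equilibrium, the benefit split depends on the relative slopes, which at a point are proportional to the elasticities.
Buyer share = εs/(εs + |εd|) = 2.8/(2.8 + 3.8) = 14/33; seller share = |εd|/(εs + |εd|) = 19/33.
So producers capture 19/33 of the subsidy.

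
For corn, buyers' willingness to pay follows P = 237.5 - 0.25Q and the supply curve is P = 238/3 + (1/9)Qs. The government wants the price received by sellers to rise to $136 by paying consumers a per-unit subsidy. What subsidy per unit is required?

Required subsidy s = $26 per unit

At a seller price of 136, quantity supplied is -714 + 9·136 = 510.
Buyers absorb 510 only when they pay Pb = 237.5 − 0.25·510 = 110.
s = Ps − Pb = 136 − 110 = 26.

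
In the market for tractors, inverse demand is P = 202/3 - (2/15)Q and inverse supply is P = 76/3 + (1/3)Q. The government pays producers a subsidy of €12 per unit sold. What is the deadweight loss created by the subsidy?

Pre-subsidy: 202/3 - (2/15)Q = 76/3 + (1/3)Q gives Q* = 90 and P* = 166/3.
With the subsidy, sellers receive Ps = Pb + 12 for each unit, where Pb is the price buyers pay.
On the curves, Pb = 202/3 - (2/15)Q and Ps = 76/3 + (1/3)Q; the wedge Ps − Pb = 12 gives 76/3 + (1/3)Q − (202/3 - (2/15)Q) = 12, so Q' = 810/7.
Then Pb = 202/3 − (2/15)·(810/7) = 1090/21 and Ps = 76/3 + (1/3)·(810/7) = 1342/21.
The subsidy expands output by 810/7 − 90 = 180/7 past the efficient level; on those units the gap between marginal cost and willingness to pay runs from 0 up to 12.
DWL = ½ × 12 × 180/7 = 1080/7.

Deadweight loss = 1080/7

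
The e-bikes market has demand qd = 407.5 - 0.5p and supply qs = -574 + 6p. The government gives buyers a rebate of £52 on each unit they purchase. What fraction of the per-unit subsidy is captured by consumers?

Consumer share = 12/13

Pre-subsidy: 407.5 - 0.5p = -574 + 6p gives p* = 151, q* = 332.
With the rebate, buyers effectively pay pb = ps − 52, where ps is the price sellers receive.
Demand in terms of ps becomes qd = 407.5 − 0.5(ps − 52) = 433.5 - 0.5ps. Setting this equal to supply: 433.5 - 0.5ps = -574 + 6ps, so ps = 155.
Buyers pay pb = 155 − 52 = 103; q' = -574 + 6·155 = 356.
Buyers' price falls by p* − pb = 151 − 103 = 48; sellers' price rises by ps − p* = 155 − 151 = 4.
So consumers capture 48/52 = 12/13 of each unit of subsidy.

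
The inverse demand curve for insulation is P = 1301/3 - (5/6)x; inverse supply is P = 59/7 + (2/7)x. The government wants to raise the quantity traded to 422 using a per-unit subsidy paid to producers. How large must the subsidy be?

At x = 422, from the demand curve buyers pay Pb = 1301/3 − (5/6)·422 = 82; from the supply curve sellers need Ps = 59/7 + (2/7)·422 = 129.
The subsidy must fill the gap: s = Ps − Pb = 129 − 82 = 47.

Required subsidy s = 47 per unit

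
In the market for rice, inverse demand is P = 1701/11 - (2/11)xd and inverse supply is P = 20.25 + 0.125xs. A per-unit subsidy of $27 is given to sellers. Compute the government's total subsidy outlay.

Government cost = $14202

Pre-subsidy: 1701/11 - (2/11)x = 20.25 + 0.125x gives x* = 438 and P* = 75.
With the subsidy, sellers receive Ps = Pb + 27 for each unit, where Pb is the price buyers pay.
On the curves, Pb = 1701/11 - (2/11)x and Ps = 20.25 + 0.125x; the wedge Ps − Pb = 27 gives 20.25 + 0.125x − (1701/11 - (2/11)x) = 27, so x' = 526.
Then Pb = 1701/11 − (2/11)·526 = 59 and Ps = 20.25 + 0.125·526 = 86.
Government outlay = subsidy × quantity = 27 × 526 = 14202.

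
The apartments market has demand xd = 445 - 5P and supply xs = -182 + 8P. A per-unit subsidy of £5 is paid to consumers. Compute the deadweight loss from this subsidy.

Deadweight loss = 500/13

Pre-subsidy: 445 - 5P = -182 + 8P gives P* = 627/13, x* = 2650/13.
With the rebate, buyers effectively pay Pb = Ps − 5, where Ps is the price sellers receive.
Demand in terms of Ps becomes xd = 445 − 5(Ps − 5) = 470 - 5Ps. Setting this equal to supply: 470 - 5Ps = -182 + 8Ps, so Ps = 652/13.
Buyers pay Pb = 652/13 − 5 = 587/13; x' = -182 + 8·(652/13) = 2850/13.
The subsidy expands output by 2850/13 − 2650/13 = 200/13 past the efficient level; on those units the gap between marginal cost and willingness to pay runs from 0 up to 5.
DWL = ½ × 5 × 200/13 = 500/13.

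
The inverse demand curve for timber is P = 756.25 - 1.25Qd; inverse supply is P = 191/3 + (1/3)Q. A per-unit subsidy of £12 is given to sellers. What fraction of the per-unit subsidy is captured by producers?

Producer share = 4/19

Pre-subsidy: 756.25 - 1.25Q = 191/3 + (1/3)Q gives Q* = 8311/19 and P* = 3980/19.
With the subsidy, sellers receive Ps = Pb + 12 for each unit, where Pb is the price buyers pay.
On the curves, Pb = 756.25 - 1.25Q and Ps = 191/3 + (1/3)Q; the wedge Ps − Pb = 12 gives 191/3 + (1/3)Q − (756.25 - 1.25Q) = 12, so Q' = 445.
Then Pb = 756.25 − 1.25·445 = 200 and Ps = 191/3 + (1/3)·445 = 212.
Buyers' price falls by P* − Pb = 3980/19 − 200 = 180/19; sellers' price rises by Ps − P* = 212 − 3980/19 = 48/19.
So producers capture (48/19)/12 = 4/19 of each unit of subsidy.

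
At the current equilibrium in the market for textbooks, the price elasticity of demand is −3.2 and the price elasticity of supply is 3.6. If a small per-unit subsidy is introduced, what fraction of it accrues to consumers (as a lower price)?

Consumer share = 9/17

For a small subsidy around the equilibrium, the benefit split depends on the relative slopes, which at a point are proportional to the elasticities.
Buyer share = εs/(εs + |εd|) = 3.6/(3.6 + 3.2) = 9/17; seller share = |εd|/(εs + |εd|) = 8/17.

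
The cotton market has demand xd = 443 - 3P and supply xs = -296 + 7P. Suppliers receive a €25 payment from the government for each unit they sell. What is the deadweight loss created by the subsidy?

Pre-subsidy: 443 - 3P = -296 + 7P gives P* = 73.9, x* = 221.3.
With the subsidy, sellers receive Ps = Pb + 25 for each unit, where Pb is the price buyers pay.
Supply in terms of Pb becomes xs = -296 + 7(Pb + 25) = -121 + 7Pb. Setting this equal to demand: 443 - 3Pb = -121 + 7Pb, so Pb = 56.4.
Sellers receive Ps = 56.4 + 25 = 81.4; x' = 443 − 3·56.4 = 273.8.
The subsidy expands output by 273.8 − 221.3 = 52.5 past the efficient level; on those units the gap between marginal cost and willingness to pay runs from 0 up to 25.
DWL = ½ × 25 × 52.5 = 656.25.

Deadweight loss = €656.25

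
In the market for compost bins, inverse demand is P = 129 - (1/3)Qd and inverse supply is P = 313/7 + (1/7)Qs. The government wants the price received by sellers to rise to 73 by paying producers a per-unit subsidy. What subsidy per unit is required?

At a seller price of 73, quantity supplied is -313 + 7·73 = 198.
Buyers absorb 198 only when they pay Pb = 129 − (1/3)·198 = 63.
s = Ps − Pb = 73 − 63 = 10.

Required subsidy s = 10 per unit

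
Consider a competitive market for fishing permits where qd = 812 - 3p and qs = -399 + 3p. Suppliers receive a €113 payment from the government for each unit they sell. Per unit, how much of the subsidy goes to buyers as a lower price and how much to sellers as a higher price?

Pre-subsidy: 812 - 3p = -399 + 3p gives p* = 1211/6, q* = 206.5.
With the subsidy, sellers receive ps = pb + 113 for each unit, where pb is the price buyers pay.
Supply in terms of pb becomes qs = -399 + 3(pb + 113) = -60 + 3pb. Setting this equal to demand: 812 - 3pb = -60 + 3pb, so pb = 436/3.
Sellers receive ps = 436/3 + 113 = 775/3; q' = 812 − 3·(436/3) = 376.
Buyers' price falls by p* − pb = 1211/6 − 436/3 = 56.5; sellers' price rises by ps − p* = 775/3 − 1211/6 = 56.5.

Buyers gain €56.5 per unit; sellers gain €56.5 per unit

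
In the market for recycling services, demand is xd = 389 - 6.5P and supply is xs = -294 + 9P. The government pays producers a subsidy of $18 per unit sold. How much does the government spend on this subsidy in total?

Government cost = 95148/31

Pre-subsidy: 389 - 6.5P = -294 + 9P gives P* = 1366/31, x* = 3180/31.
With the subsidy, sellers receive Ps = Pb + 18 for each unit, where Pb is the price buyers pay.
Supply in terms of Pb becomes xs = -294 + 9(Pb + 18) = -132 + 9Pb. Setting this equal to demand: 389 - 6.5Pb = -132 + 9Pb, so Pb = 1042/31.
Sellers receive Ps = 1042/31 + 18 = 1600/31; x' = 389 − 6.5·(1042/31) = 5286/31.
Government outlay = subsidy × quantity = 18 × 5286/31 = 95148/31.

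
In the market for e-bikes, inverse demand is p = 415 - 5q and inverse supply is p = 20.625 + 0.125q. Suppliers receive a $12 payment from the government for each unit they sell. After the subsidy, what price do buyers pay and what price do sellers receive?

Pre-subsidy: 415 - 5q = 20.625 + 0.125q gives q* = 3155/41 and p* = 1240/41.
With the subsidy, sellers receive ps = pb + 12 for each unit, where pb is the price buyers pay.
On the curves, pb = 415 - 5q and ps = 20.625 + 0.125q; the wedge ps − pb = 12 gives 20.625 + 0.125q − (415 - 5q) = 12, so q' = 3251/41.
Then pb = 415 − 5·(3251/41) = 760/41 and ps = 20.625 + 0.125·(3251/41) = 1252/41.

Buyers pay 760/41; sellers receive 1252/41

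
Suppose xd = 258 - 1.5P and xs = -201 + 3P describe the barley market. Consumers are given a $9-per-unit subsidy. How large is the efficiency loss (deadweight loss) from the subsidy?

Deadweight loss = $40.5

Pre-subsidy: 258 - 1.5P = -201 + 3P gives P* = 102, x* = 105.
With the rebate, buyers effectively pay Pb = Ps − 9, where Ps is the price sellers receive.
Demand in terms of Ps becomes xd = 258 − 1.5(Ps − 9) = 271.5 - 1.5Ps. Setting this equal to supply: 271.5 - 1.5Ps = -201 + 3Ps, so Ps = 105.
Buyers pay Pb = 105 − 9 = 96; x' = -201 + 3·105 = 114.
The subsidy expands output by 114 − 105 = 9 past the efficient level; on those units the gap between marginal cost and willingness to pay runs from 0 up to 9.
DWL = ½ × 9 × 9 = 40.5.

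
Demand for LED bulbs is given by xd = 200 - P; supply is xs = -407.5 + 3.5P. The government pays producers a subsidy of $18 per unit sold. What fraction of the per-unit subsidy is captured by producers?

Producer share = 2/9

Pre-subsidy: 200 - P = -407.5 + 3.5P gives P* = 135, x* = 65.
With the subsidy, sellers receive Ps = Pb + 18 for each unit, where Pb is the price buyers pay.
Supply in terms of Pb becomes xs = -407.5 + 3.5(Pb + 18) = -344.5 + 3.5Pb. Setting this equal to demand: 200 - Pb = -344.5 + 3.5Pb, so Pb = 121.
Sellers receive Ps = 121 + 18 = 139; x' = 200 − 1·121 = 79.
Buyers' price falls by P* − Pb = 135 − 121 = 14; sellers' price rises by Ps − P* = 139 − 135 = 4.
So producers capture 4/18 = 2/9 of each unit of subsidy.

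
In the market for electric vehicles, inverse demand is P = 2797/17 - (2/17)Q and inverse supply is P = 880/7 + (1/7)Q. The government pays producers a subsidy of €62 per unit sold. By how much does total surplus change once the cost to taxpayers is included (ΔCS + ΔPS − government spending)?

Pre-subsidy: 2797/17 - (2/17)Q = 880/7 + (1/7)Q gives Q* = 149 and P* = 147.
With the subsidy, sellers receive Ps = Pb + 62 for each unit, where Pb is the price buyers pay.
On the curves, Pb = 2797/17 - (2/17)Q and Ps = 880/7 + (1/7)Q; the wedge Ps − Pb = 62 gives 880/7 + (1/7)Q − (2797/17 - (2/17)Q) = 62, so Q' = 387.
Then Pb = 2797/17 − (2/17)·387 = 119 and Ps = 880/7 + (1/7)·387 = 181.
ΔCS = ½(149 + 387)(147 − 119) = 7504; ΔPS = ½(149 + 387)(181 − 147) = 9112.
Government spending = 62 × 387 = 23994.
Net change = 7504 + 9112 − 23994 = -7378. The loss equals the DWL triangle ½·62·238.

Net change in total surplus = -€7378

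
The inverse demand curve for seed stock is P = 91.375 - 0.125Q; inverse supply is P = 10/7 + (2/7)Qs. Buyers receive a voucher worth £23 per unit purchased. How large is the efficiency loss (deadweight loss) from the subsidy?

Deadweight loss = £644

Pre-subsidy: 91.375 - 0.125Q = 10/7 + (2/7)Q gives Q* = 219 and P* = 64.
With the rebate, buyers effectively pay Pb = Ps − 23, where Ps is the price sellers receive.
On the curves, Pb = 91.375 - 0.125Q and Ps = 10/7 + (2/7)Q; the wedge Ps − Pb = 23 gives 10/7 + (2/7)Q − (91.375 - 0.125Q) = 23, so Q' = 275.
Then Pb = 91.375 − 0.125·275 = 57 and Ps = 10/7 + (2/7)·275 = 80.
The subsidy expands output by 275 − 219 = 56 past the efficient level; on those units the gap between marginal cost and willingness to pay runs from 0 up to 23.
DWL = ½ × 23 × 56 = 644.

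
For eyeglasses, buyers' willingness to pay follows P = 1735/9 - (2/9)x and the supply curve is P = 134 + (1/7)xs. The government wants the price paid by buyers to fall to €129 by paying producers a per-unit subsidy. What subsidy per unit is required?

Required subsidy s = €46 per unit

At a buyer price of 129, quantity demanded is 867.5 − 4.5·129 = 287.
Sellers supply 287 only when they receive Ps = 134 + (1/7)·287 = 175.
s = Ps − Pb = 175 − 129 = 46.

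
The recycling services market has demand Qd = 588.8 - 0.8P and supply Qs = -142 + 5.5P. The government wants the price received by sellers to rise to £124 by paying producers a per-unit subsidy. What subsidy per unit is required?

Required subsidy s = £63 per unit

At a seller price of 124, quantity supplied is -142 + 5.5·124 = 540.
Buyers absorb 540 only when they pay Pb with 588.8 − 0.8·Pb = 540, i.e. Pb = 61.
s = Ps − Pb = 124 − 61 = 63.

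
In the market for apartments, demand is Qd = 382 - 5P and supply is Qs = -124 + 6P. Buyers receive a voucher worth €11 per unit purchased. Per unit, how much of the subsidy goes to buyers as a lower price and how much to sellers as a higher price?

Pre-subsidy: 382 - 5P = -124 + 6P gives P* = 46, Q* = 152.
With the rebate, buyers effectively pay Pb = Ps − 11, where Ps is the price sellers receive.
Demand in terms of Ps becomes Qd = 382 − 5(Ps − 11) = 437 - 5Ps. Setting this equal to supply: 437 - 5Ps = -124 + 6Ps, so Ps = 51.
Buyers pay Pb = 51 − 11 = 40; Q' = -124 + 6·51 = 182.
Buyers' price falls by P* − Pb = 46 − 40 = 6; sellers' price rises by Ps − P* = 51 − 46 = 5.

Buyers gain €6 per unit; sellers gain €5 per unit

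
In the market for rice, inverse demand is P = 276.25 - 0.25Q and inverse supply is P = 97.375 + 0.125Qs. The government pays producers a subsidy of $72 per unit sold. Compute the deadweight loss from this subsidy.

Deadweight loss = $6912

Pre-subsidy: 276.25 - 0.25Q = 97.375 + 0.125Q gives Q* = 477 and P* = 157.
With the subsidy, sellers receive Ps = Pb + 72 for each unit, where Pb is the price buyers pay.
On the curves, Pb = 276.25 - 0.25Q and Ps = 97.375 + 0.125Q; the wedge Ps − Pb = 72 gives 97.375 + 0.125Q − (276.25 - 0.25Q) = 72, so Q' = 669.
Then Pb = 276.25 − 0.25·669 = 109 and Ps = 97.375 + 0.125·669 = 181.
The subsidy expands output by 669 − 477 = 192 past the efficient level; on those units the gap between marginal cost and willingness to pay runs from 0 up to 72.
DWL = ½ × 72 × 192 = 6912.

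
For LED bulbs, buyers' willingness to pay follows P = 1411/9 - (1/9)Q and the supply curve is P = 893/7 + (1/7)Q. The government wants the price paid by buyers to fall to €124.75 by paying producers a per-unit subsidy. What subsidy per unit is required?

Required subsidy s = €44 per unit

At a buyer price of 124.75, quantity demanded is 1411 − 9·124.75 = 288.25.
Sellers supply 288.25 only when they receive Ps = 893/7 + (1/7)·288.25 = 168.75.
s = Ps − Pb = 168.75 − 124.75 = 44.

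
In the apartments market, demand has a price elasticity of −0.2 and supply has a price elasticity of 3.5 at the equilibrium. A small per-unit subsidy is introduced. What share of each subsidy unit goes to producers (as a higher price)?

Producer share = 2/37

For a small subsidy around the equilibrium, the benefit split depends on the relative slopes, which at a point are proportional to the elasticities.
Buyer share = εs/(εs + |εd|) = 3.5/(3.5 + 0.2) = 35/37; seller share = |εd|/(εs + |εd|) = 2/37.
So producers capture 2/37 of the subsidy.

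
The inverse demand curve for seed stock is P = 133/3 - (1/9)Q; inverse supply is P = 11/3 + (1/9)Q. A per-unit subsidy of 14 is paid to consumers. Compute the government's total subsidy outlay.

Pre-subsidy: 133/3 - (1/9)Q = 11/3 + (1/9)Q gives Q* = 183 and P* = 24.
With the rebate, buyers effectively pay Pb = Ps − 14, where Ps is the price sellers receive.
On the curves, Pb = 133/3 - (1/9)Q and Ps = 11/3 + (1/9)Q; the wedge Ps − Pb = 14 gives 11/3 + (1/9)Q − (133/3 - (1/9)Q) = 14, so Q' = 246.
Then Pb = 133/3 − (1/9)·246 = 17 and Ps = 11/3 + (1/9)·246 = 31.
Government outlay = subsidy × quantity = 14 × 246 = 3444.

Government cost = 3444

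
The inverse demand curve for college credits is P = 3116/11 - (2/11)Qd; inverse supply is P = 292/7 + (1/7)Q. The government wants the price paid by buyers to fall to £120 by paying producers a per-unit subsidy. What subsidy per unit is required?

At a buyer price of 120, quantity demanded is 1558 − 5.5·120 = 898.
Sellers supply 898 only when they receive Ps = 292/7 + (1/7)·898 = 170.
s = Ps − Pb = 170 − 120 = 50.

Required subsidy s = £50 per unit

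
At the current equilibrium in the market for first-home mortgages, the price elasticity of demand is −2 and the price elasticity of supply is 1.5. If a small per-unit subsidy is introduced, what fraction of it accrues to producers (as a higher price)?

For a small subsidy around the equilibrium, the benefit split depends on the relative slopes, which at a point are proportional to the elasticities.
Buyer share = εs/(εs + |εd|) = 1.5/(1.5 + 2) = 3/7; seller share = |εd|/(εs + |εd|) = 4/7.
So producers capture 4/7 of the subsidy.

Producer share = 4/7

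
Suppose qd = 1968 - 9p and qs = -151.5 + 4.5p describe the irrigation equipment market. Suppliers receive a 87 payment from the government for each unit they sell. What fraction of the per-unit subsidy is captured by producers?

Pre-subsidy: 1968 - 9p = -151.5 + 4.5p gives p* = 157, q* = 555.
With the subsidy, sellers receive ps = pb + 87 for each unit, where pb is the price buyers pay.
Supply in terms of pb becomes qs = -151.5 + 4.5(pb + 87) = 240 + 4.5pb. Setting this equal to demand: 1968 - 9pb = 240 + 4.5pb, so pb = 128.
Sellers receive ps = 128 + 87 = 215; q' = 1968 − 9·128 = 816.
Buyers' price falls by p* − pb = 157 − 128 = 29; sellers' price rises by ps − p* = 215 − 157 = 58.
So producers capture 58/87 = 2/3 of each unit of subsidy.

Producer share = 2/3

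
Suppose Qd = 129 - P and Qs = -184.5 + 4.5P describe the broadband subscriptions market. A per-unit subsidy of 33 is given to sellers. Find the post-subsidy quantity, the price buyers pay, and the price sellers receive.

Pre-subsidy: 129 - P = -184.5 + 4.5P gives P* = 57, Q* = 72.
With the subsidy, sellers receive Ps = Pb + 33 for each unit, where Pb is the price buyers pay.
Supply in terms of Pb becomes Qs = -184.5 + 4.5(Pb + 33) = -36 + 4.5Pb. Setting this equal to demand: 129 - Pb = -36 + 4.5Pb, so Pb = 30.
Sellers receive Ps = 30 + 33 = 63; Q' = 129 − 1·30 = 99.

Q' = 99; buyers pay 30; sellers receive 63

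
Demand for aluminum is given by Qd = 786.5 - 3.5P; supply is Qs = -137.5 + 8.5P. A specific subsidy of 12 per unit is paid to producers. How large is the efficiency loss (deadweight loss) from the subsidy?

Pre-subsidy: 786.5 - 3.5P = -137.5 + 8.5P gives P* = 77, Q* = 517.
With the subsidy, sellers receive Ps = Pb + 12 for each unit, where Pb is the price buyers pay.
Supply in terms of Pb becomes Qs = -137.5 + 8.5(Pb + 12) = -35.5 + 8.5Pb. Setting this equal to demand: 786.5 - 3.5Pb = -35.5 + 8.5Pb, so Pb = 68.5.
Sellers receive Ps = 68.5 + 12 = 80.5; Q' = 786.5 − 3.5·68.5 = 546.75.
The subsidy expands output by 546.75 − 517 = 29.75 past the efficient level; on those units the gap between marginal cost and willingness to pay runs from 0 up to 12.
DWL = ½ × 12 × 29.75 = 178.5.

Deadweight loss = 178.5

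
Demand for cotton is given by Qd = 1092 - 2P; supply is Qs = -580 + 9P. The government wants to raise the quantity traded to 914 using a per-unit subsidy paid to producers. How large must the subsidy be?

At Q = 914, invert demand for the buyer price: Pb = (1092 − 914)/2 = 89; invert supply for the seller price: Ps = (914 − (-580))/9 = 166.
The subsidy must fill the gap: s = Ps − Pb = 166 − 89 = 77.

Required subsidy s = 77 per unit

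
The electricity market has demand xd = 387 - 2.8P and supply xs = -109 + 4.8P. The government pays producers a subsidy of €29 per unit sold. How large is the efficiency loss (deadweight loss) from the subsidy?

Pre-subsidy: 387 - 2.8P = -109 + 4.8P gives P* = 1240/19, x* = 3881/19.
With the subsidy, sellers receive Ps = Pb + 29 for each unit, where Pb is the price buyers pay.
Supply in terms of Pb becomes xs = -109 + 4.8(Pb + 29) = 30.2 + 4.8Pb. Setting this equal to demand: 387 - 2.8Pb = 30.2 + 4.8Pb, so Pb = 892/19.
Sellers receive Ps = 892/19 + 29 = 1443/19; x' = 387 − 2.8·(892/19) = 24277/95.
The subsidy expands output by 24277/95 − 3881/19 = 4872/95 past the efficient level; on those units the gap between marginal cost and willingness to pay runs from 0 up to 29.
DWL = ½ × 29 × 4872/95 = 70644/95.

Deadweight loss = 70644/95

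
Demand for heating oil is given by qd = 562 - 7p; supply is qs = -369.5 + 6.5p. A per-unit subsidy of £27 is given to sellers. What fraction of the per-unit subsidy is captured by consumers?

Pre-subsidy: 562 - 7p = -369.5 + 6.5p gives p* = 69, q* = 79.
With the subsidy, sellers receive ps = pb + 27 for each unit, where pb is the price buyers pay.
Supply in terms of pb becomes qs = -369.5 + 6.5(pb + 27) = -194 + 6.5pb. Setting this equal to demand: 562 - 7pb = -194 + 6.5pb, so pb = 56.
Sellers receive ps = 56 + 27 = 83; q' = 562 − 7·56 = 170.
Buyers' price falls by p* − pb = 69 − 56 = 13; sellers' price rises by ps − p* = 83 − 69 = 14.
So consumers capture 13/27 = 13/27 of each unit of subsidy.

Consumer share = 13/27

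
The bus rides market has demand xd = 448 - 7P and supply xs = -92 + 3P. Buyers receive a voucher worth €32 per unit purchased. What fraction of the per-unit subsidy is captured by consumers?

Consumer share = 0.3

Pre-subsidy: 448 - 7P = -92 + 3P gives P* = 54, x* = 70.
With the rebate, buyers effectively pay Pb = Ps − 32, where Ps is the price sellers receive.
Demand in terms of Ps becomes xd = 448 − 7(Ps − 32) = 672 - 7Ps. Setting this equal to supply: 672 - 7Ps = -92 + 3Ps, so Ps = 76.4.
Buyers pay Pb = 76.4 − 32 = 44.4; x' = -92 + 3·76.4 = 137.2.
Buyers' price falls by P* − Pb = 54 − 44.4 = 9.6; sellers' price rises by Ps − P* = 76.4 − 54 = 22.4.
So consumers capture 9.6/32 = 0.3 of each unit of subsidy.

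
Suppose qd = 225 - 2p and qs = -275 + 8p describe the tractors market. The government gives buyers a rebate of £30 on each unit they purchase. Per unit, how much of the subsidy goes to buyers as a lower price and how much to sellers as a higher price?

Pre-subsidy: 225 - 2p = -275 + 8p gives p* = 50, q* = 125.
With the rebate, buyers effectively pay pb = ps − 30, where ps is the price sellers receive.
Demand in terms of ps becomes qd = 225 − 2(ps − 30) = 285 - 2ps. Setting this equal to supply: 285 - 2ps = -275 + 8ps, so ps = 56.
Buyers pay pb = 56 − 30 = 26; q' = -275 + 8·56 = 173.
Buyers' price falls by p* − pb = 50 − 26 = 24; sellers' price rises by ps − p* = 56 − 50 = 6.

Buyers gain £24 per unit; sellers gain £6 per unit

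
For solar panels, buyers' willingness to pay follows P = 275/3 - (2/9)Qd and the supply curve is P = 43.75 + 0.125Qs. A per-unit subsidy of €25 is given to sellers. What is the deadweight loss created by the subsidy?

Deadweight loss = €900

Pre-subsidy: 275/3 - (2/9)Q = 43.75 + 0.125Q gives Q* = 138 and P* = 61.
With the subsidy, sellers receive Ps = Pb + 25 for each unit, where Pb is the price buyers pay.
On the curves, Pb = 275/3 - (2/9)Q and Ps = 43.75 + 0.125Q; the wedge Ps − Pb = 25 gives 43.75 + 0.125Q − (275/3 - (2/9)Q) = 25, so Q' = 210.
Then Pb = 275/3 − (2/9)·210 = 45 and Ps = 43.75 + 0.125·210 = 70.
The subsidy expands output by 210 − 138 = 72 past the efficient level; on those units the gap between marginal cost and willingness to pay runs from 0 up to 25.
DWL = ½ × 25 × 72 = 900.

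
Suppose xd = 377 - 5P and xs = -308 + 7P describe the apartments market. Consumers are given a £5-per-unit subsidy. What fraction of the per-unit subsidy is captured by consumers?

Pre-subsidy: 377 - 5P = -308 + 7P gives P* = 685/12, x* = 1099/12.
With the rebate, buyers effectively pay Pb = Ps − 5, where Ps is the price sellers receive.
Demand in terms of Ps becomes xd = 377 − 5(Ps − 5) = 402 - 5Ps. Setting this equal to supply: 402 - 5Ps = -308 + 7Ps, so Ps = 355/6.
Buyers pay Pb = 355/6 − 5 = 325/6; x' = -308 + 7·(355/6) = 637/6.
Buyers' price falls by P* − Pb = 685/12 − 325/6 = 35/12; sellers' price rises by Ps − P* = 355/6 − 685/12 = 25/12.
So consumers capture (35/12)/5 = 7/12 of each unit of subsidy.

Consumer share = 7/12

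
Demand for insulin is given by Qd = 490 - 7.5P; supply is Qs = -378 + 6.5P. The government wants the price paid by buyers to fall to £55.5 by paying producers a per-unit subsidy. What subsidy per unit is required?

At a buyer price of 55.5, quantity demanded is 490 − 7.5·55.5 = 73.75.
Sellers supply 73.75 only when they receive Ps with -378 + 6.5·Ps = 73.75, i.e. Ps = 69.5.
s = Ps − Pb = 69.5 − 55.5 = 14.

Required subsidy s = £14 per unit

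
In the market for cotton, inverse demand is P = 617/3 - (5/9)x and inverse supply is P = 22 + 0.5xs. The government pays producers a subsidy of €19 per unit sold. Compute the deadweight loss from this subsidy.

Deadweight loss = €171

Pre-subsidy: 617/3 - (5/9)x = 22 + 0.5x gives x* = 174 and P* = 109.
With the subsidy, sellers receive Ps = Pb + 19 for each unit, where Pb is the price buyers pay.
On the curves, Pb = 617/3 - (5/9)x and Ps = 22 + 0.5x; the wedge Ps − Pb = 19 gives 22 + 0.5x − (617/3 - (5/9)x) = 19, so x' = 192.
Then Pb = 617/3 − (5/9)·192 = 99 and Ps = 22 + 0.5·192 = 118.
The subsidy expands output by 192 − 174 = 18 past the efficient level; on those units the gap between marginal cost and willingness to pay runs from 0 up to 19.
DWL = ½ × 19 × 18 = 171.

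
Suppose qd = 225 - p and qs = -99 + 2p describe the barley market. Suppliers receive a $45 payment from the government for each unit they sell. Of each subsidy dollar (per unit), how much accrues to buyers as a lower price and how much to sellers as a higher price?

Buyers gain $30 per unit; sellers gain $15 per unit

Pre-subsidy: 225 - p = -99 + 2p gives p* = 108, q* = 117.
With the subsidy, sellers receive ps = pb + 45 for each unit, where pb is the price buyers pay.
Supply in terms of pb becomes qs = -99 + 2(pb + 45) = -9 + 2pb. Setting this equal to demand: 225 - pb = -9 + 2pb, so pb = 78.
Sellers receive ps = 78 + 45 = 123; q' = 225 − 1·78 = 147.
Buyers' price falls by p* − pb = 108 − 78 = 30; sellers' price rises by ps − p* = 123 − 108 = 15.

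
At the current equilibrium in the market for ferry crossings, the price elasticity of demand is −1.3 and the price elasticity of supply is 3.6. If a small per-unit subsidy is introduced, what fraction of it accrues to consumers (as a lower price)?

Consumer share = 36/49

For a small subsidy around the equilibrium, the benefit split depends on the relative slopes, which at a point are proportional to the elasticities.
Buyer share = εs/(εs + |εd|) = 3.6/(3.6 + 1.3) = 36/49; seller share = |εd|/(εs + |εd|) = 13/49.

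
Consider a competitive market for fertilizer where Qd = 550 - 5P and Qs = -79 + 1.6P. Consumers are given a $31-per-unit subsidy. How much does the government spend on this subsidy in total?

Government cost = 113615/33

Pre-subsidy: 550 - 5P = -79 + 1.6P gives P* = 3145/33, Q* = 2425/33.
With the rebate, buyers effectively pay Pb = Ps − 31, where Ps is the price sellers receive.
Demand in terms of Ps becomes Qd = 550 − 5(Ps − 31) = 705 - 5Ps. Setting this equal to supply: 705 - 5Ps = -79 + 1.6Ps, so Ps = 3920/33.
Buyers pay Pb = 3920/33 − 31 = 2897/33; Q' = -79 + 1.6·(3920/33) = 3665/33.
Government outlay = subsidy × quantity = 31 × 3665/33 = 113615/33.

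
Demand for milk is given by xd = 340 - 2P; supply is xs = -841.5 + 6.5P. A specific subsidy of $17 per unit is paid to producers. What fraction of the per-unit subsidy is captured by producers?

Pre-subsidy: 340 - 2P = -841.5 + 6.5P gives P* = 139, x* = 62.
With the subsidy, sellers receive Ps = Pb + 17 for each unit, where Pb is the price buyers pay.
Supply in terms of Pb becomes xs = -841.5 + 6.5(Pb + 17) = -731 + 6.5Pb. Setting this equal to demand: 340 - 2Pb = -731 + 6.5Pb, so Pb = 126.
Sellers receive Ps = 126 + 17 = 143; x' = 340 − 2·126 = 88.
Buyers' price falls by P* − Pb = 139 − 126 = 13; sellers' price rises by Ps − P* = 143 − 139 = 4.
So producers capture 4/17 = 4/17 of each unit of subsidy.

Producer share = 4/17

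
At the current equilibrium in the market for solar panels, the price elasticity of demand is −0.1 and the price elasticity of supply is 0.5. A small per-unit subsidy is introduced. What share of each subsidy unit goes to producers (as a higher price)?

For a small subsidy around the equilibrium, the benefit split depends on the relative slopes, which at a point are proportional to the elasticities.
Buyer share = εs/(εs + |εd|) = 0.5/(0.5 + 0.1) = 5/6; seller share = |εd|/(εs + |εd|) = 1/6.
So producers capture 1/6 of the subsidy.

Producer share = 1/6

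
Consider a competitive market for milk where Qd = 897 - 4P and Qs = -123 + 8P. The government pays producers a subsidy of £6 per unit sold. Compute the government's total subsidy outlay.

Government cost = £3438

Pre-subsidy: 897 - 4P = -123 + 8P gives P* = 85, Q* = 557.
With the subsidy, sellers receive Ps = Pb + 6 for each unit, where Pb is the price buyers pay.
Supply in terms of Pb becomes Qs = -123 + 8(Pb + 6) = -75 + 8Pb. Setting this equal to demand: 897 - 4Pb = -75 + 8Pb, so Pb = 81.
Sellers receive Ps = 81 + 6 = 87; Q' = 897 − 4·81 = 573.
Government outlay = subsidy × quantity = 6 × 573 = 3438.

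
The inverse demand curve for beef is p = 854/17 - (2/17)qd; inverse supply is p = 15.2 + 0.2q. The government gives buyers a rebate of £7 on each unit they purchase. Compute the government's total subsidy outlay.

Government cost = 2779/3

Pre-subsidy: 854/17 - (2/17)q = 15.2 + 0.2q gives q* = 2978/27 and p* = 1006/27.
With the rebate, buyers effectively pay pb = ps − 7, where ps is the price sellers receive.
On the curves, pb = 854/17 - (2/17)q and ps = 15.2 + 0.2q; the wedge ps − pb = 7 gives 15.2 + 0.2q − (854/17 - (2/17)q) = 7, so q' = 397/3.
Then pb = 854/17 − (2/17)·(397/3) = 104/3 and ps = 15.2 + 0.2·(397/3) = 125/3.
Government outlay = subsidy × quantity = 7 × 397/3 = 2779/3.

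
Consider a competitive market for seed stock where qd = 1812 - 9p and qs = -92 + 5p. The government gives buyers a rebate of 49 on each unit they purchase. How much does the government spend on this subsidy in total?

Pre-subsidy: 1812 - 9p = -92 + 5p gives p* = 136, q* = 588.
With the rebate, buyers effectively pay pb = ps − 49, where ps is the price sellers receive.
Demand in terms of ps becomes qd = 1812 − 9(ps − 49) = 2253 - 9ps. Setting this equal to supply: 2253 - 9ps = -92 + 5ps, so ps = 167.5.
Buyers pay pb = 167.5 − 49 = 118.5; q' = -92 + 5·167.5 = 745.5.
Government outlay = subsidy × quantity = 49 × 745.5 = 36529.5.

Government cost = 36529.5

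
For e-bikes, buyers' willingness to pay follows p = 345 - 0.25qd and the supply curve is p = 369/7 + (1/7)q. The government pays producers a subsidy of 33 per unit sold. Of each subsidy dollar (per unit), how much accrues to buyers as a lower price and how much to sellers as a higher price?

Buyers gain 21 per unit; sellers gain 12 per unit

Pre-subsidy: 345 - 0.25q = 369/7 + (1/7)q gives q* = 744 and p* = 159.
With the subsidy, sellers receive ps = pb + 33 for each unit, where pb is the price buyers pay.
On the curves, pb = 345 - 0.25q and ps = 369/7 + (1/7)q; the wedge ps − pb = 33 gives 369/7 + (1/7)q − (345 - 0.25q) = 33, so q' = 828.
Then pb = 345 − 0.25·828 = 138 and ps = 369/7 + (1/7)·828 = 171.
Buyers' price falls by p* − pb = 159 − 138 = 21; sellers' price rises by ps − p* = 171 − 159 = 12.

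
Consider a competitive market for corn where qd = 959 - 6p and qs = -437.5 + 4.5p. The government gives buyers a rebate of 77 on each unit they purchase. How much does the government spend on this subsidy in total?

Pre-subsidy: 959 - 6p = -437.5 + 4.5p gives p* = 133, q* = 161.
With the rebate, buyers effectively pay pb = ps − 77, where ps is the price sellers receive.
Demand in terms of ps becomes qd = 959 − 6(ps − 77) = 1421 - 6ps. Setting this equal to supply: 1421 - 6ps = -437.5 + 4.5ps, so ps = 177.
Buyers pay pb = 177 − 77 = 100; q' = -437.5 + 4.5·177 = 359.
Government outlay = subsidy × quantity = 77 × 359 = 27643.

Government cost = 27643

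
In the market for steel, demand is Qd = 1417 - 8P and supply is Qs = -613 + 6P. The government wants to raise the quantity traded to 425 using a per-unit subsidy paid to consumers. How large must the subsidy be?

At Q = 425, invert demand for the buyer price: Pb = (1417 − 425)/8 = 124; invert supply for the seller price: Ps = (425 − (-613))/6 = 173.
The subsidy must fill the gap: s = Ps − Pb = 173 − 124 = 49.

Required subsidy s = 49 per unit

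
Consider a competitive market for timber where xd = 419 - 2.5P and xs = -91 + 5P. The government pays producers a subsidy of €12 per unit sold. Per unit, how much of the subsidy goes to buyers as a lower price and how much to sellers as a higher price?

Buyers gain €8 per unit; sellers gain €4 per unit

Pre-subsidy: 419 - 2.5P = -91 + 5P gives P* = 68, x* = 249.
With the subsidy, sellers receive Ps = Pb + 12 for each unit, where Pb is the price buyers pay.
Supply in terms of Pb becomes xs = -91 + 5(Pb + 12) = -31 + 5Pb. Setting this equal to demand: 419 - 2.5Pb = -31 + 5Pb, so Pb = 60.
Sellers receive Ps = 60 + 12 = 72; x' = 419 − 2.5·60 = 269.
Buyers' price falls by P* − Pb = 68 − 60 = 8; sellers' price rises by Ps − P* = 72 − 68 = 4.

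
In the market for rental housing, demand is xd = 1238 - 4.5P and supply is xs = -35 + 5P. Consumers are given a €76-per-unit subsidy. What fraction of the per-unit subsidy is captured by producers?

Producer share = 9/19

Pre-subsidy: 1238 - 4.5P = -35 + 5P gives P* = 134, x* = 635.
With the rebate, buyers effectively pay Pb = Ps − 76, where Ps is the price sellers receive.
Demand in terms of Ps becomes xd = 1238 − 4.5(Ps − 76) = 1580 - 4.5Ps. Setting this equal to supply: 1580 - 4.5Ps = -35 + 5Ps, so Ps = 170.
Buyers pay Pb = 170 − 76 = 94; x' = -35 + 5·170 = 815.
Buyers' price falls by P* − Pb = 134 − 94 = 40; sellers' price rises by Ps − P* = 170 − 134 = 36.
So producers capture 36/76 = 9/19 of each unit of subsidy.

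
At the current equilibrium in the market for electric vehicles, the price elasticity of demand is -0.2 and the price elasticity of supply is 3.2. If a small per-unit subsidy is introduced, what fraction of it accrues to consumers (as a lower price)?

Consumer share = 16/17

For a small subsidy around the equilibrium, the benefit split depends on the relative slopes, which at a point are proportional to the elasticities.
Buyer share = εs/(εs + |εd|) = 3.2/(3.2 + 0.2) = 16/17; seller share = |εd|/(εs + |εd|) = 1/17.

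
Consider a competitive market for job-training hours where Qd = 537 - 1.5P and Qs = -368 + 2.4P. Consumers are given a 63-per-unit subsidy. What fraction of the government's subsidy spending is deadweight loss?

Pre-subsidy: 537 - 1.5P = -368 + 2.4P gives P* = 9050/39, Q* = 2456/13.
With the rebate, buyers effectively pay Pb = Ps − 63, where Ps is the price sellers receive.
Demand in terms of Ps becomes Qd = 537 − 1.5(Ps − 63) = 631.5 - 1.5Ps. Setting this equal to supply: 631.5 - 1.5Ps = -368 + 2.4Ps, so Ps = 9995/39.
Buyers pay Pb = 9995/39 − 63 = 7538/39; Q' = -368 + 2.4·(9995/39) = 3212/13.
ΔCS = ½(2456/13 + 3212/13)(9050/39 − 7538/39) = 109872/13; ΔPS = ½(2456/13 + 3212/13)(9995/39 − 9050/39) = 68670/13.
Government spending = 63 × 3212/13 = 202356/13.
DWL = ½ × 63 × (3212/13 − 2456/13) = 23814/13; fraction = (23814/13) / (202356/13) = 189/1606.

DWL / government spending = 189/1606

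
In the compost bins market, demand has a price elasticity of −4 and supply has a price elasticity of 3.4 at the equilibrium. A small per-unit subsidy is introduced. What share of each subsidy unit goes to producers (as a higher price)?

Producer share = 20/37

For a small subsidy around the equilibrium, the benefit split depends on the relative slopes, which at a point are proportional to the elasticities.
Buyer share = εs/(εs + |εd|) = 3.4/(3.4 + 4) = 17/37; seller share = |εd|/(εs + |εd|) = 20/37.
So producers capture 20/37 of the subsidy.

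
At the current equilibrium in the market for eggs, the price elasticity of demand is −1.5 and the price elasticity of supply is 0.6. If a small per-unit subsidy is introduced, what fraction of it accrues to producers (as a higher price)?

For a small subsidy around the equilibrium, the benefit split depends on the relative slopes, which at a point are proportional to the elasticities.
Buyer share = εs/(εs + |εd|) = 0.6/(0.6 + 1.5) = 2/7; seller share = |εd|/(εs + |εd|) = 5/7.
So producers capture 5/7 of the subsidy.

Producer share = 5/7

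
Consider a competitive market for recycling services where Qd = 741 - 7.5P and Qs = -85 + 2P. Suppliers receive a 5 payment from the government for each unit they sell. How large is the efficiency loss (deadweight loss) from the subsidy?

Pre-subsidy: 741 - 7.5P = -85 + 2P gives P* = 1652/19, Q* = 1689/19.
With the subsidy, sellers receive Ps = Pb + 5 for each unit, where Pb is the price buyers pay.
Supply in terms of Pb becomes Qs = -85 + 2(Pb + 5) = -75 + 2Pb. Setting this equal to demand: 741 - 7.5Pb = -75 + 2Pb, so Pb = 1632/19.
Sellers receive Ps = 1632/19 + 5 = 1727/19; Q' = 741 − 7.5·(1632/19) = 1839/19.
The subsidy expands output by 1839/19 − 1689/19 = 150/19 past the efficient level; on those units the gap between marginal cost and willingness to pay runs from 0 up to 5.
DWL = ½ × 5 × 150/19 = 375/19.

Deadweight loss = 375/19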